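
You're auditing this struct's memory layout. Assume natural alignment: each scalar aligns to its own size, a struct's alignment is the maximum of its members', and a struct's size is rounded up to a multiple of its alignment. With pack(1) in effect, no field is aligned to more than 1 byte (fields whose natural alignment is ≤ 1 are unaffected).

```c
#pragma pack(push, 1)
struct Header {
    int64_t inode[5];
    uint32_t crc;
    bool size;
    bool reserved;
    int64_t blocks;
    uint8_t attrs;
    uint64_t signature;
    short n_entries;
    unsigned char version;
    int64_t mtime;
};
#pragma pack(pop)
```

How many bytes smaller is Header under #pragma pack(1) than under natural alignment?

14

natural layout:
  inode at 0 (size 40, align 8) → ends 40
  crc at 40 (size 4, align 4) → ends 44
  size at 44 (size 1, align 1) → ends 45
  reserved at 45 (size 1, align 1) → ends 46
  pad 2 to align 8 for blocks
  blocks at 48 (size 8, align 8) → ends 56
  attrs at 56 (size 1, align 1) → ends 57
  pad 7 to align 8 for signature
  signature at 64 (size 8, align 8) → ends 72
  n_entries at 72 (size 2, align 2) → ends 74
  version at 74 (size 1, align 1) → ends 75
  pad 5 to align 8 for mtime
  mtime at 80 (size 8, align 8) → ends 88
  total 88 bytes, alignment 8
packed(1) layout:
  inode at 0 (size 40, align 1) → ends 40
  crc at 40 (size 4, align 1) → ends 44
  size at 44 (size 1, align 1) → ends 45
  reserved at 45 (size 1, align 1) → ends 46
  blocks at 46 (size 8, align 1) → ends 54
  attrs at 54 (size 1, align 1) → ends 55
  signature at 55 (size 8, align 1) → ends 63
  n_entries at 63 (size 2, align 1) → ends 65
  version at 65 (size 1, align 1) → ends 66
  mtime at 66 (size 8, align 1) → ends 74
  total 74 bytes, alignment 1
88 − 74 = 14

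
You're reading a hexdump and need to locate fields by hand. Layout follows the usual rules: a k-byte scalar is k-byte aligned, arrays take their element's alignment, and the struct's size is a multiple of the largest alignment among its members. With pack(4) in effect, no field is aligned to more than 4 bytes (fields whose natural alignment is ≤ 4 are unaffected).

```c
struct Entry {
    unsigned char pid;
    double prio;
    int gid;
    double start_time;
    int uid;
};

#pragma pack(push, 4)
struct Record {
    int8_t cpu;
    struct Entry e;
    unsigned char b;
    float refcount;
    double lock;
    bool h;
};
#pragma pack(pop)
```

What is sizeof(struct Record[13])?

832

Entry: @0: pid [1B, align 1] → 1; +7 pad (align 8); @8: prio [8B, align 8] → 16; @16: gid [4B, align 4] → 20; +4 pad (align 8); @24: start_time [8B, align 8] → 32; @32: uid [4B, align 4] → 36; +4 tail pad (align 8); size 40, align 8
@0: cpu [1B, align 1] → 1
+3 pad (align 4)
@4: e [40B, align 4] → 44
@44: b [1B, align 1] → 45
+3 pad (align 4)
@48: refcount [4B, align 4] → 52
@52: lock [8B, align 4] → 60
@60: h [1B, align 1] → 61
+3 tail pad (align 4)
size 64, align 4
array of 13: 13 × 64 = 832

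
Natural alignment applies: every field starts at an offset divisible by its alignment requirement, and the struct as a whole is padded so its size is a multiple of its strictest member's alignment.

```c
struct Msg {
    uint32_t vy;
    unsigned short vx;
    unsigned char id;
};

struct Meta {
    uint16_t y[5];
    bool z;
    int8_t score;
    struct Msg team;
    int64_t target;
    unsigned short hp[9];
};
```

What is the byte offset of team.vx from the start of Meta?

Msg: 0..4  vy  (4B, 4-aligned); 4..6  vx  (2B, 2-aligned); 6..7  id  (1B, 1-aligned); 7..8  -- tail padding (1B); sizeof = 8, alignof = 4
0..10  y  (10B, 2-aligned)
10..11  z  (1B, 1-aligned)
11..12  score  (1B, 1-aligned)
12..20  team  (8B, 4-aligned)
within Msg: vx at 4
12 + 4 = 16

16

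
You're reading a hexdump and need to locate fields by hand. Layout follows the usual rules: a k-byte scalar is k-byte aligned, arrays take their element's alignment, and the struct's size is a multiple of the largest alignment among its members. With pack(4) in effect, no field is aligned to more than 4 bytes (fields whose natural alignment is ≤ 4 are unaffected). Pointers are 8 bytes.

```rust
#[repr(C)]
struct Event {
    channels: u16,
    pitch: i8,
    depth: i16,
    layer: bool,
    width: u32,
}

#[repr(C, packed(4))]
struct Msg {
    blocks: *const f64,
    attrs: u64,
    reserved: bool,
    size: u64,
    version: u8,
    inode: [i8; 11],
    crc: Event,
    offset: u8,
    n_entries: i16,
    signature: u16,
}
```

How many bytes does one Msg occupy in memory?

60

Event: 0..2  channels  (2B, 2-aligned); 2..3  pitch  (1B, 1-aligned); 3..4  -- padding (1B); 4..6  depth  (2B, 2-aligned); 6..7  layer  (1B, 1-aligned); 7..8  -- padding (1B); 8..12  width  (4B, 4-aligned); sizeof = 12, alignof = 4
0..8  blocks  (8B, 4-aligned)
8..16  attrs  (8B, 4-aligned)
16..17  reserved  (1B, 1-aligned)
17..20  -- padding (3B)
20..28  size  (8B, 4-aligned)
28..29  version  (1B, 1-aligned)
29..40  inode  (11B, 1-aligned)
40..52  crc  (12B, 4-aligned)
52..53  offset  (1B, 1-aligned)
53..54  -- padding (1B)
54..56  n_entries  (2B, 2-aligned)
56..58  signature  (2B, 2-aligned)
58..60  -- tail padding (2B)
sizeof = 60, alignof = 4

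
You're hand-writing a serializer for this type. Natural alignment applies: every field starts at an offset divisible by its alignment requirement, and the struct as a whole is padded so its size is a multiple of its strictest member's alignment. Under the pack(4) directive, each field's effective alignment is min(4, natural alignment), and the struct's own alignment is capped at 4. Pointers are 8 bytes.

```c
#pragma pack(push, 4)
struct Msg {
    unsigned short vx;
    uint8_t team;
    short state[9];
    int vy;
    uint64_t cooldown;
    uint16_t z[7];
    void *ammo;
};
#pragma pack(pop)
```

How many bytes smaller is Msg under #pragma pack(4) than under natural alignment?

4

natural layout:
  vx at 0 (size 2, align 2) → ends 2
  team at 2 (size 1, align 1) → ends 3
  pad 1 to align 2 for state
  state at 4 (size 18, align 2) → ends 22
  pad 2 to align 4 for vy
  vy at 24 (size 4, align 4) → ends 28
  pad 4 to align 8 for cooldown
  cooldown at 32 (size 8, align 8) → ends 40
  z at 40 (size 14, align 2) → ends 54
  pad 2 to align 8 for ammo
  ammo at 56 (size 8, align 8) → ends 64
  total 64 bytes, alignment 8
packed(4) layout:
  vx at 0 (size 2, align 2) → ends 2
  team at 2 (size 1, align 1) → ends 3
  pad 1 to align 2 for state
  state at 4 (size 18, align 2) → ends 22
  pad 2 to align 4 for vy
  vy at 24 (size 4, align 4) → ends 28
  cooldown at 28 (size 8, align 4) → ends 36
  z at 36 (size 14, align 2) → ends 50
  pad 2 to align 4 for ammo
  ammo at 52 (size 8, align 4) → ends 60
  total 60 bytes, alignment 4
64 − 60 = 4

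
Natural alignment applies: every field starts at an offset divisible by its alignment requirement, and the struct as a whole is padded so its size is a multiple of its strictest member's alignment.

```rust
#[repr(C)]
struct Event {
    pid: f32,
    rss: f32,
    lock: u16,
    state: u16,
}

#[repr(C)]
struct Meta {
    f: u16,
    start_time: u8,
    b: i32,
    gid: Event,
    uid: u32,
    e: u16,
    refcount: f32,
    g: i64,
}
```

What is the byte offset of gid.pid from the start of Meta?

Event: @0: pid [4B, align 4] → 4; @4: rss [4B, align 4] → 8; @8: lock [2B, align 2] → 10; @10: state [2B, align 2] → 12; size 12, align 4
@0: f [2B, align 2] → 2
@2: start_time [1B, align 1] → 3
+1 pad (align 4)
@4: b [4B, align 4] → 8
@8: gid [12B, align 4] → 20
within Event: pid at 0
8 + 0 = 8

8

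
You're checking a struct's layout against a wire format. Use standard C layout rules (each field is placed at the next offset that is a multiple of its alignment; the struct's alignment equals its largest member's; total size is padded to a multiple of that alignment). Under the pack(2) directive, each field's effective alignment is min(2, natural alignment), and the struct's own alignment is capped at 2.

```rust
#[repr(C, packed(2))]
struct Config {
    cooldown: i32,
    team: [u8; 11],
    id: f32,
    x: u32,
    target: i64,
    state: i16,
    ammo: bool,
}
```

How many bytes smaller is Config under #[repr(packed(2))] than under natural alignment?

4

natural layout:
  @0: cooldown [4B, align 4] → 4
  @4: team [11B, align 1] → 15
  +1 pad (align 4)
  @16: id [4B, align 4] → 20
  @20: x [4B, align 4] → 24
  @24: target [8B, align 8] → 32
  @32: state [2B, align 2] → 34
  @34: ammo [1B, align 1] → 35
  +5 tail pad (align 8)
  size 40, align 8
packed(2) layout:
  @0: cooldown [4B, align 2] → 4
  @4: team [11B, align 1] → 15
  +1 pad (align 2)
  @16: id [4B, align 2] → 20
  @20: x [4B, align 2] → 24
  @24: target [8B, align 2] → 32
  @32: state [2B, align 2] → 34
  @34: ammo [1B, align 1] → 35
  +1 tail pad (align 2)
  size 36, align 2
40 − 36 = 4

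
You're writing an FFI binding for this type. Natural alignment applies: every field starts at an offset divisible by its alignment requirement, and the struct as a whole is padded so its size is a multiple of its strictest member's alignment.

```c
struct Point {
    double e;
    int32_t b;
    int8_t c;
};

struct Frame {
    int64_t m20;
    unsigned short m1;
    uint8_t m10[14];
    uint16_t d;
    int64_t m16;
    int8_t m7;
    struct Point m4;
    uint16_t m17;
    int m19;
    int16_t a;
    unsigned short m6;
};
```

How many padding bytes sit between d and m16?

Point: 0..8  e  (8B, 8-aligned); 8..12  b  (4B, 4-aligned); 12..13  c  (1B, 1-aligned); 13..16  -- tail padding (3B); sizeof = 16, alignof = 8
0..8  m20  (8B, 8-aligned)
8..10  m1  (2B, 2-aligned)
10..24  m10  (14B, 1-aligned)
24..26  d  (2B, 2-aligned)
26..32  -- padding (6B)
32..40  m16  (8B, 8-aligned)

6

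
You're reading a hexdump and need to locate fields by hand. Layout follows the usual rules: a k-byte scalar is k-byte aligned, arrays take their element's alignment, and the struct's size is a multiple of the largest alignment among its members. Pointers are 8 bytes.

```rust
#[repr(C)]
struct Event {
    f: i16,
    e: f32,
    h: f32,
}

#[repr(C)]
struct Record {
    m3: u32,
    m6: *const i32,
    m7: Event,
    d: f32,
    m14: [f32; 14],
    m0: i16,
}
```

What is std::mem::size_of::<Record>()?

96 bytes

Event: 0..2  f  (2B, 2-aligned); 2..4  -- padding (2B); 4..8  e  (4B, 4-aligned); 8..12  h  (4B, 4-aligned); sizeof = 12, alignof = 4
0..4  m3  (4B, 4-aligned)
4..8  -- padding (4B)
8..16  m6  (8B, 8-aligned)
16..28  m7  (12B, 4-aligned)
28..32  d  (4B, 4-aligned)
32..88  m14  (56B, 4-aligned)
88..90  m0  (2B, 2-aligned)
90..96  -- tail padding (6B)
sizeof = 96, alignof = 8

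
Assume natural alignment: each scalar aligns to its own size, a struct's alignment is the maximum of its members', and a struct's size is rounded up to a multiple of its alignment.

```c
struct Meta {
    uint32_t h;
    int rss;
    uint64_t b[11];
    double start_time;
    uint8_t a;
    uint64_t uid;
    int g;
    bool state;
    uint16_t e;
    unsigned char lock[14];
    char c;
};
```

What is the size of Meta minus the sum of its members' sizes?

9

h at 0 (size 4, align 4) → ends 4
rss at 4 (size 4, align 4) → ends 8
b at 8 (size 88, align 8) → ends 96
start_time at 96 (size 8, align 8) → ends 104
a at 104 (size 1, align 1) → ends 105
pad 7 to align 8 for uid
uid at 112 (size 8, align 8) → ends 120
g at 120 (size 4, align 4) → ends 124
state at 124 (size 1, align 1) → ends 125
pad 1 to align 2 for e
e at 126 (size 2, align 2) → ends 128
lock at 128 (size 14, align 1) → ends 142
c at 142 (size 1, align 1) → ends 143
tail pad 1 to reach multiple of 8
total 144 bytes, alignment 8
data bytes 135, size 144 → padding 9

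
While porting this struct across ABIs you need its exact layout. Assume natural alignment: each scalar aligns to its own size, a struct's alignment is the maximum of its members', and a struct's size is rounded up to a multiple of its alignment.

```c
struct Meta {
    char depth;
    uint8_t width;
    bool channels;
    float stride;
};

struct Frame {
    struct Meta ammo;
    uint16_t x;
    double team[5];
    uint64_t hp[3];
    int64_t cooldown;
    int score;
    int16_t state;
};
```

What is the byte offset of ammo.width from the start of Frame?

1

Meta: 0..1  depth  (1B, 1-aligned); 1..2  width  (1B, 1-aligned); 2..3  channels  (1B, 1-aligned); 3..4  -- padding (1B); 4..8  stride  (4B, 4-aligned); sizeof = 8, alignof = 4
0..8  ammo  (8B, 4-aligned)
within Meta: width at 1
0 + 1 = 1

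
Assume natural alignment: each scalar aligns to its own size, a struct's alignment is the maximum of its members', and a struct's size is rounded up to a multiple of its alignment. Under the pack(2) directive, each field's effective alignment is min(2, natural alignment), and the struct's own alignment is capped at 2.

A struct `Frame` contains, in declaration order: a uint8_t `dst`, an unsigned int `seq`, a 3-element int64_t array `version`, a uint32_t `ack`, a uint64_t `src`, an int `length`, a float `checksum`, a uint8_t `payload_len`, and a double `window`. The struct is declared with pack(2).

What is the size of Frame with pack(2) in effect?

@0: dst [1B, align 1] → 1
+1 pad (align 2)
@2: seq [4B, align 2] → 6
@6: version [24B, align 2] → 30
@30: ack [4B, align 2] → 34
@34: src [8B, align 2] → 42
@42: length [4B, align 2] → 46
@46: checksum [4B, align 2] → 50
@50: payload_len [1B, align 1] → 51
+1 pad (align 2)
@52: window [8B, align 2] → 60
size 60, align 2

60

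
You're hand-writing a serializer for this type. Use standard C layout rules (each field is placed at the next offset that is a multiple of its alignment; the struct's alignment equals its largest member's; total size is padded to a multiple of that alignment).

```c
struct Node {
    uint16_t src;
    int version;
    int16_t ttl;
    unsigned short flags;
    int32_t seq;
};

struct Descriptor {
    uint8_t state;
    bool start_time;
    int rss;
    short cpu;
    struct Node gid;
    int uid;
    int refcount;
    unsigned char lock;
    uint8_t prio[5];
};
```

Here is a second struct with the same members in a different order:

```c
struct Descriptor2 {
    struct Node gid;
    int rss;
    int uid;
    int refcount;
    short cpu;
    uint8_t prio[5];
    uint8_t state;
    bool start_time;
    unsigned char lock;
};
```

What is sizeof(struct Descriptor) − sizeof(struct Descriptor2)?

4

Node: 0..2  src  (2B, 2-aligned); 2..4  -- padding (2B); 4..8  version  (4B, 4-aligned); 8..10  ttl  (2B, 2-aligned); 10..12  flags  (2B, 2-aligned); 12..16  seq  (4B, 4-aligned); sizeof = 16, alignof = 4
0..1  state  (1B, 1-aligned)
1..2  start_time  (1B, 1-aligned)
2..4  -- padding (2B)
4..8  rss  (4B, 4-aligned)
8..10  cpu  (2B, 2-aligned)
10..12  -- padding (2B)
12..28  gid  (16B, 4-aligned)
28..32  uid  (4B, 4-aligned)
32..36  refcount  (4B, 4-aligned)
36..37  lock  (1B, 1-aligned)
37..42  prio  (5B, 1-aligned)
42..44  -- tail padding (2B)
sizeof = 44, alignof = 4
— Descriptor2 —
0..16  gid  (16B, 4-aligned)
16..20  rss  (4B, 4-aligned)
20..24  uid  (4B, 4-aligned)
24..28  refcount  (4B, 4-aligned)
28..30  cpu  (2B, 2-aligned)
30..35  prio  (5B, 1-aligned)
35..36  state  (1B, 1-aligned)
36..37  start_time  (1B, 1-aligned)
37..38  lock  (1B, 1-aligned)
38..40  -- tail padding (2B)
sizeof = 40, alignof = 4
44 − 40 = 4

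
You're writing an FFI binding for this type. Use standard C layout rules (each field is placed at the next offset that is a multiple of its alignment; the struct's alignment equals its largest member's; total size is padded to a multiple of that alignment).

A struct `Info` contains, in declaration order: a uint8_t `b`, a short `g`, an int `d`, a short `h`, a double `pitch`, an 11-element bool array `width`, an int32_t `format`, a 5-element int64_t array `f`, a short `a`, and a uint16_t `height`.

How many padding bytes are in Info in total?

b at 0 (size 1, align 1) → ends 1
pad 1 to align 2 for g
g at 2 (size 2, align 2) → ends 4
d at 4 (size 4, align 4) → ends 8
h at 8 (size 2, align 2) → ends 10
pad 6 to align 8 for pitch
pitch at 16 (size 8, align 8) → ends 24
width at 24 (size 11, align 1) → ends 35
pad 1 to align 4 for format
format at 36 (size 4, align 4) → ends 40
f at 40 (size 40, align 8) → ends 80
a at 80 (size 2, align 2) → ends 82
height at 82 (size 2, align 2) → ends 84
tail pad 4 to reach multiple of 8
total 88 bytes, alignment 8
data bytes 76, size 88 → padding 12

12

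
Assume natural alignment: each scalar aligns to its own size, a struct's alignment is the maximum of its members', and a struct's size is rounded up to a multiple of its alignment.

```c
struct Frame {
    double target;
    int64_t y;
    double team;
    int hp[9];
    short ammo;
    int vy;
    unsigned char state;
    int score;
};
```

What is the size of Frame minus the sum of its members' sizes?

@0: target [8B, align 8] → 8
@8: y [8B, align 8] → 16
@16: team [8B, align 8] → 24
@24: hp [36B, align 4] → 60
@60: ammo [2B, align 2] → 62
+2 pad (align 4)
@64: vy [4B, align 4] → 68
@68: state [1B, align 1] → 69
+3 pad (align 4)
@72: score [4B, align 4] → 76
+4 tail pad (align 8)
size 80, align 8
data bytes 71, size 80 → padding 9

9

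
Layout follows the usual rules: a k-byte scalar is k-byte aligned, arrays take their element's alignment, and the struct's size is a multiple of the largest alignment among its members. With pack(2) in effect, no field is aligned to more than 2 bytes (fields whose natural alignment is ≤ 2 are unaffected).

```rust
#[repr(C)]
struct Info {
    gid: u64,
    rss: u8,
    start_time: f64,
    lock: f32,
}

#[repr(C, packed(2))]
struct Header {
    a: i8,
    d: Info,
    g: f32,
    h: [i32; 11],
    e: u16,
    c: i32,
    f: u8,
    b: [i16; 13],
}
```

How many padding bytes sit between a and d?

1

Info: @0: gid [8B, align 8] → 8; @8: rss [1B, align 1] → 9; +7 pad (align 8); @16: start_time [8B, align 8] → 24; @24: lock [4B, align 4] → 28; +4 tail pad (align 8); size 32, align 8
@0: a [1B, align 1] → 1
+1 pad (align 2)
@2: d [32B, align 2] → 34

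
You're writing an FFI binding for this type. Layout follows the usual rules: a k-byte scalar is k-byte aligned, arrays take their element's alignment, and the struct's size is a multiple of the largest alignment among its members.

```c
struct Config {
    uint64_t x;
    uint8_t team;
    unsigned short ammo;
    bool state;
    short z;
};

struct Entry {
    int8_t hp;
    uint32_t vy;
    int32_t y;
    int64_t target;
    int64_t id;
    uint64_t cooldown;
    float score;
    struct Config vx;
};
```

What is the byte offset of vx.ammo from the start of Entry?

58

Config: x at 0 (size 8, align 8) → ends 8; team at 8 (size 1, align 1) → ends 9; pad 1 to align 2 for ammo; ammo at 10 (size 2, align 2) → ends 12; state at 12 (size 1, align 1) → ends 13; pad 1 to align 2 for z; z at 14 (size 2, align 2) → ends 16; total 16 bytes, alignment 8
hp at 0 (size 1, align 1) → ends 1
pad 3 to align 4 for vy
vy at 4 (size 4, align 4) → ends 8
y at 8 (size 4, align 4) → ends 12
pad 4 to align 8 for target
target at 16 (size 8, align 8) → ends 24
id at 24 (size 8, align 8) → ends 32
cooldown at 32 (size 8, align 8) → ends 40
score at 40 (size 4, align 4) → ends 44
pad 4 to align 8 for vx
vx at 48 (size 16, align 8) → ends 64
within Config: ammo at 10
48 + 10 = 58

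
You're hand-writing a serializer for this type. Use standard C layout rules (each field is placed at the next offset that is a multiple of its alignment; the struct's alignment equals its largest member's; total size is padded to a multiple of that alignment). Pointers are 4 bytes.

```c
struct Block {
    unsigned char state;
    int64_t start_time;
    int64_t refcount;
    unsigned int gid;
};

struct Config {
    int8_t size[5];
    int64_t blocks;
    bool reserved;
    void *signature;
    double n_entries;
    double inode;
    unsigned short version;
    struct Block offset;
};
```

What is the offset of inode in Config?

32

Block: @0: state [1B, align 1] → 1; +7 pad (align 8); @8: start_time [8B, align 8] → 16; @16: refcount [8B, align 8] → 24; @24: gid [4B, align 4] → 28; +4 tail pad (align 8); size 32, align 8
@0: size [5B, align 1] → 5
+3 pad (align 8)
@8: blocks [8B, align 8] → 16
@16: reserved [1B, align 1] → 17
+3 pad (align 4)
@20: signature [4B, align 4] → 24
@24: n_entries [8B, align 8] → 32
@32: inode [8B, align 8] → 40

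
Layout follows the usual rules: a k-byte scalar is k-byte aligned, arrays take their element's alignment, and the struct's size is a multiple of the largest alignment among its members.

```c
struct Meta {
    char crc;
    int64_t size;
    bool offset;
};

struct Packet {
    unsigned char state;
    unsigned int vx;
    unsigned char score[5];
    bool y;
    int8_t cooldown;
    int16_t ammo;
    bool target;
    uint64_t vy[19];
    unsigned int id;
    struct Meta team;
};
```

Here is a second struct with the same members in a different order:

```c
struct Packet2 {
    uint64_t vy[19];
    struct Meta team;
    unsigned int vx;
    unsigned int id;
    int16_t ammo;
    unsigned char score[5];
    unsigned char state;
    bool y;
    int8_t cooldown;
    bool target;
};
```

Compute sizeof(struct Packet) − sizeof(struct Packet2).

Meta: crc at 0 (size 1, align 1) → ends 1; pad 7 to align 8 for size; size at 8 (size 8, align 8) → ends 16; offset at 16 (size 1, align 1) → ends 17; tail pad 7 to reach multiple of 8; total 24 bytes, alignment 8
state at 0 (size 1, align 1) → ends 1
pad 3 to align 4 for vx
vx at 4 (size 4, align 4) → ends 8
score at 8 (size 5, align 1) → ends 13
y at 13 (size 1, align 1) → ends 14
cooldown at 14 (size 1, align 1) → ends 15
pad 1 to align 2 for ammo
ammo at 16 (size 2, align 2) → ends 18
target at 18 (size 1, align 1) → ends 19
pad 5 to align 8 for vy
vy at 24 (size 152, align 8) → ends 176
id at 176 (size 4, align 4) → ends 180
pad 4 to align 8 for team
team at 184 (size 24, align 8) → ends 208
total 208 bytes, alignment 8
— Packet2 —
vy at 0 (size 152, align 8) → ends 152
team at 152 (size 24, align 8) → ends 176
vx at 176 (size 4, align 4) → ends 180
id at 180 (size 4, align 4) → ends 184
ammo at 184 (size 2, align 2) → ends 186
score at 186 (size 5, align 1) → ends 191
state at 191 (size 1, align 1) → ends 192
y at 192 (size 1, align 1) → ends 193
cooldown at 193 (size 1, align 1) → ends 194
target at 194 (size 1, align 1) → ends 195
tail pad 5 to reach multiple of 8
total 200 bytes, alignment 8
208 − 200 = 8

8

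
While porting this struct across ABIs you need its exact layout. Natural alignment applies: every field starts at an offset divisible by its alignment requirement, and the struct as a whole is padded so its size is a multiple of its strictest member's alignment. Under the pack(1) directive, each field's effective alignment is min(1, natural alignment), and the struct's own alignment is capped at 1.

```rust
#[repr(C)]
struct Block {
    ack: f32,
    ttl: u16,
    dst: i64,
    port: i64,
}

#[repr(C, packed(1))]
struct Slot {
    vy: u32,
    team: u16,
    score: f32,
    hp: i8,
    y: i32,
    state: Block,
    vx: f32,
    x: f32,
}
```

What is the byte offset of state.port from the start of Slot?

Block: @0: ack [4B, align 4] → 4; @4: ttl [2B, align 2] → 6; +2 pad (align 8); @8: dst [8B, align 8] → 16; @16: port [8B, align 8] → 24; size 24, align 8
@0: vy [4B, align 1] → 4
@4: team [2B, align 1] → 6
@6: score [4B, align 1] → 10
@10: hp [1B, align 1] → 11
@11: y [4B, align 1] → 15
@15: state [24B, align 1] → 39
within Block: port at 16
15 + 16 = 31

31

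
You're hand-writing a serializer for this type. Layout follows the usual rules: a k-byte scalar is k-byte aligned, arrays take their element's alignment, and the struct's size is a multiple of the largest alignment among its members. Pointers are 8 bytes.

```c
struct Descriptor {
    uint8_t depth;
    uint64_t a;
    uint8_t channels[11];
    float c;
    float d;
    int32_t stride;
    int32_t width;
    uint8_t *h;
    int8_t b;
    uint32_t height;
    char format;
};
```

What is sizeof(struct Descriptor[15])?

0..1  depth  (1B, 1-aligned)
1..8  -- padding (7B)
8..16  a  (8B, 8-aligned)
16..27  channels  (11B, 1-aligned)
27..28  -- padding (1B)
28..32  c  (4B, 4-aligned)
32..36  d  (4B, 4-aligned)
36..40  stride  (4B, 4-aligned)
40..44  width  (4B, 4-aligned)
44..48  -- padding (4B)
48..56  h  (8B, 8-aligned)
56..57  b  (1B, 1-aligned)
57..60  -- padding (3B)
60..64  height  (4B, 4-aligned)
64..65  format  (1B, 1-aligned)
65..72  -- tail padding (7B)
sizeof = 72, alignof = 8
array of 15: 15 × 72 = 1080

1080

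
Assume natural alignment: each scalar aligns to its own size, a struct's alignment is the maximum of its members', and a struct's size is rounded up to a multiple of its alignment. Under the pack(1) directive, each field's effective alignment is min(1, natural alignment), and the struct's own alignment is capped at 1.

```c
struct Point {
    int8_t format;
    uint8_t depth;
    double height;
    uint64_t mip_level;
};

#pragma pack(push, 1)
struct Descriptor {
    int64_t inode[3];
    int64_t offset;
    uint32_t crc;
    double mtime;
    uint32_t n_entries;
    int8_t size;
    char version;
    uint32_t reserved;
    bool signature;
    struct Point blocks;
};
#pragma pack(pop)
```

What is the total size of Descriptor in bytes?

79 bytes

Point: format at 0 (size 1, align 1) → ends 1; depth at 1 (size 1, align 1) → ends 2; pad 6 to align 8 for height; height at 8 (size 8, align 8) → ends 16; mip_level at 16 (size 8, align 8) → ends 24; total 24 bytes, alignment 8
inode at 0 (size 24, align 1) → ends 24
offset at 24 (size 8, align 1) → ends 32
crc at 32 (size 4, align 1) → ends 36
mtime at 36 (size 8, align 1) → ends 44
n_entries at 44 (size 4, align 1) → ends 48
size at 48 (size 1, align 1) → ends 49
version at 49 (size 1, align 1) → ends 50
reserved at 50 (size 4, align 1) → ends 54
signature at 54 (size 1, align 1) → ends 55
blocks at 55 (size 24, align 1) → ends 79
total 79 bytes, alignment 1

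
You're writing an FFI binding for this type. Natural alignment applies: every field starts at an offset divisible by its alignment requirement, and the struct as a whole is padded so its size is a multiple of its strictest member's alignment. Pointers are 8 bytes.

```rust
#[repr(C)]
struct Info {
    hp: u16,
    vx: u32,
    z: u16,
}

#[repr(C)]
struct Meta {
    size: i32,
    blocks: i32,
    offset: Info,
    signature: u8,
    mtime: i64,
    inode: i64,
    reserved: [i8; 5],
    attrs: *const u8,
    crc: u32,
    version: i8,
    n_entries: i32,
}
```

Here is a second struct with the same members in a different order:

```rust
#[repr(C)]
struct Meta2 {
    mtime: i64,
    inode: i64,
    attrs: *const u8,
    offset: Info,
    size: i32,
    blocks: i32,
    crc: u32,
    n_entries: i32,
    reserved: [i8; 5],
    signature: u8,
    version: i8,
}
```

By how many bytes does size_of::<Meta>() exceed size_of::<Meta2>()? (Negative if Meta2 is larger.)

Info: 0..2  hp  (2B, 2-aligned); 2..4  -- padding (2B); 4..8  vx  (4B, 4-aligned); 8..10  z  (2B, 2-aligned); 10..12  -- tail padding (2B); sizeof = 12, alignof = 4
0..4  size  (4B, 4-aligned)
4..8  blocks  (4B, 4-aligned)
8..20  offset  (12B, 4-aligned)
20..21  signature  (1B, 1-aligned)
21..24  -- padding (3B)
24..32  mtime  (8B, 8-aligned)
32..40  inode  (8B, 8-aligned)
40..45  reserved  (5B, 1-aligned)
45..48  -- padding (3B)
48..56  attrs  (8B, 8-aligned)
56..60  crc  (4B, 4-aligned)
60..61  version  (1B, 1-aligned)
61..64  -- padding (3B)
64..68  n_entries  (4B, 4-aligned)
68..72  -- tail padding (4B)
sizeof = 72, alignof = 8
— Meta2 —
0..8  mtime  (8B, 8-aligned)
8..16  inode  (8B, 8-aligned)
16..24  attrs  (8B, 8-aligned)
24..36  offset  (12B, 4-aligned)
36..40  size  (4B, 4-aligned)
40..44  blocks  (4B, 4-aligned)
44..48  crc  (4B, 4-aligned)
48..52  n_entries  (4B, 4-aligned)
52..57  reserved  (5B, 1-aligned)
57..58  signature  (1B, 1-aligned)
58..59  version  (1B, 1-aligned)
59..64  -- tail padding (5B)
sizeof = 64, alignof = 8
72 − 64 = 8

8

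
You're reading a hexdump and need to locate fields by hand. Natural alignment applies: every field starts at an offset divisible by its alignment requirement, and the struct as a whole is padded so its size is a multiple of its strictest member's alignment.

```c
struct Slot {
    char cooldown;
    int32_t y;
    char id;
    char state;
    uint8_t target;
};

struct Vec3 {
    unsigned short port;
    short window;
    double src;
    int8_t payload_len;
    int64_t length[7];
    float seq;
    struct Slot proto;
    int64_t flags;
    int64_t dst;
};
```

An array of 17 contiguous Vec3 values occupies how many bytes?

Slot: 0..1  cooldown  (1B, 1-aligned); 1..4  -- padding (3B); 4..8  y  (4B, 4-aligned); 8..9  id  (1B, 1-aligned); 9..10  state  (1B, 1-aligned); 10..11  target  (1B, 1-aligned); 11..12  -- tail padding (1B); sizeof = 12, alignof = 4
0..2  port  (2B, 2-aligned)
2..4  window  (2B, 2-aligned)
4..8  -- padding (4B)
8..16  src  (8B, 8-aligned)
16..17  payload_len  (1B, 1-aligned)
17..24  -- padding (7B)
24..80  length  (56B, 8-aligned)
80..84  seq  (4B, 4-aligned)
84..96  proto  (12B, 4-aligned)
96..104  flags  (8B, 8-aligned)
104..112  dst  (8B, 8-aligned)
sizeof = 112, alignof = 8
array of 17: 17 × 112 = 1904

1904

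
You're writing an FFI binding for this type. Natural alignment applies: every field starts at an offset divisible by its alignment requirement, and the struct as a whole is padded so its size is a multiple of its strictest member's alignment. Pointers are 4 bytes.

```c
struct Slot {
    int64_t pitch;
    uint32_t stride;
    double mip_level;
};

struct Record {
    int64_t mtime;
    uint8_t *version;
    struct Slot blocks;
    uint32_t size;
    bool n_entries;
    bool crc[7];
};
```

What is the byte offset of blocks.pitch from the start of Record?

Slot: @0: pitch [8B, align 8] → 8; @8: stride [4B, align 4] → 12; +4 pad (align 8); @16: mip_level [8B, align 8] → 24; size 24, align 8
@0: mtime [8B, align 8] → 8
@8: version [4B, align 4] → 12
+4 pad (align 8)
@16: blocks [24B, align 8] → 40
within Slot: pitch at 0
16 + 0 = 16

16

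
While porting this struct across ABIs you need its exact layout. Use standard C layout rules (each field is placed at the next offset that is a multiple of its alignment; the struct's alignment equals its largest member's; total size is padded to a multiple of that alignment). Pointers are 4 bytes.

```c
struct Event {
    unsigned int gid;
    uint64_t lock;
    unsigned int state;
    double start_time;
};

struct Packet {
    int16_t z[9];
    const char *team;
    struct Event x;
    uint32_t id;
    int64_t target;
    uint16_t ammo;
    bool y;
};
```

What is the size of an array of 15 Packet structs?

Event: gid at 0 (size 4, align 4) → ends 4; pad 4 to align 8 for lock; lock at 8 (size 8, align 8) → ends 16; state at 16 (size 4, align 4) → ends 20; pad 4 to align 8 for start_time; start_time at 24 (size 8, align 8) → ends 32; total 32 bytes, alignment 8
z at 0 (size 18, align 2) → ends 18
pad 2 to align 4 for team
team at 20 (size 4, align 4) → ends 24
x at 24 (size 32, align 8) → ends 56
id at 56 (size 4, align 4) → ends 60
pad 4 to align 8 for target
target at 64 (size 8, align 8) → ends 72
ammo at 72 (size 2, align 2) → ends 74
y at 74 (size 1, align 1) → ends 75
tail pad 5 to reach multiple of 8
total 80 bytes, alignment 8
array of 15: 15 × 80 = 1200

1200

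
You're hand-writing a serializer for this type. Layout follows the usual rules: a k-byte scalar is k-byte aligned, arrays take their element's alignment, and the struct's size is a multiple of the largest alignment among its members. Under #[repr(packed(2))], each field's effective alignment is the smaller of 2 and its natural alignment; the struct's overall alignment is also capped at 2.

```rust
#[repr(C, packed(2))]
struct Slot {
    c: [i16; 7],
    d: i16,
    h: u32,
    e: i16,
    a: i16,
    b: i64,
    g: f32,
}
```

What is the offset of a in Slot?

@0: c [14B, align 2] → 14
@14: d [2B, align 2] → 16
@16: h [4B, align 2] → 20
@20: e [2B, align 2] → 22
@22: a [2B, align 2] → 24

22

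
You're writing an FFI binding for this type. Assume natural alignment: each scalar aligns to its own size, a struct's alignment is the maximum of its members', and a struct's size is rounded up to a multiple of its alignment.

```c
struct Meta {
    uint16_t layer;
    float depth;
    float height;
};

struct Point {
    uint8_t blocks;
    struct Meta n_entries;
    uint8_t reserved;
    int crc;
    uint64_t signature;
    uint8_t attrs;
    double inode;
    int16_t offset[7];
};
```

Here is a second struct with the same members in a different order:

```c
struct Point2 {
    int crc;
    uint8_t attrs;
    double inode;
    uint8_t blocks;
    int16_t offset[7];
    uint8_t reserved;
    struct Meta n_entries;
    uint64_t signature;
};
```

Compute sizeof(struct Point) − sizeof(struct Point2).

Meta: 0..2  layer  (2B, 2-aligned); 2..4  -- padding (2B); 4..8  depth  (4B, 4-aligned); 8..12  height  (4B, 4-aligned); sizeof = 12, alignof = 4
0..1  blocks  (1B, 1-aligned)
1..4  -- padding (3B)
4..16  n_entries  (12B, 4-aligned)
16..17  reserved  (1B, 1-aligned)
17..20  -- padding (3B)
20..24  crc  (4B, 4-aligned)
24..32  signature  (8B, 8-aligned)
32..33  attrs  (1B, 1-aligned)
33..40  -- padding (7B)
40..48  inode  (8B, 8-aligned)
48..62  offset  (14B, 2-aligned)
62..64  -- tail padding (2B)
sizeof = 64, alignof = 8
— Point2 —
0..4  crc  (4B, 4-aligned)
4..5  attrs  (1B, 1-aligned)
5..8  -- padding (3B)
8..16  inode  (8B, 8-aligned)
16..17  blocks  (1B, 1-aligned)
17..18  -- padding (1B)
18..32  offset  (14B, 2-aligned)
32..33  reserved  (1B, 1-aligned)
33..36  -- padding (3B)
36..48  n_entries  (12B, 4-aligned)
48..56  signature  (8B, 8-aligned)
sizeof = 56, alignof = 8
64 − 56 = 8

8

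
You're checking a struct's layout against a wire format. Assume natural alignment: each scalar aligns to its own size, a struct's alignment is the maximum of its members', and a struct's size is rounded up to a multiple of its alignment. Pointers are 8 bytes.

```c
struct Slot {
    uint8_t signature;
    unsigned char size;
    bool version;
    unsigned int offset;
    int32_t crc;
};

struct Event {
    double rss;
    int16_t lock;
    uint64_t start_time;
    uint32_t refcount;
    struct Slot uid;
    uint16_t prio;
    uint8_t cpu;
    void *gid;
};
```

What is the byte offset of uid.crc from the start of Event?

36

Slot: signature at 0 (size 1, align 1) → ends 1; size at 1 (size 1, align 1) → ends 2; version at 2 (size 1, align 1) → ends 3; pad 1 to align 4 for offset; offset at 4 (size 4, align 4) → ends 8; crc at 8 (size 4, align 4) → ends 12; total 12 bytes, alignment 4
rss at 0 (size 8, align 8) → ends 8
lock at 8 (size 2, align 2) → ends 10
pad 6 to align 8 for start_time
start_time at 16 (size 8, align 8) → ends 24
refcount at 24 (size 4, align 4) → ends 28
uid at 28 (size 12, align 4) → ends 40
within Slot: crc at 8
28 + 8 = 36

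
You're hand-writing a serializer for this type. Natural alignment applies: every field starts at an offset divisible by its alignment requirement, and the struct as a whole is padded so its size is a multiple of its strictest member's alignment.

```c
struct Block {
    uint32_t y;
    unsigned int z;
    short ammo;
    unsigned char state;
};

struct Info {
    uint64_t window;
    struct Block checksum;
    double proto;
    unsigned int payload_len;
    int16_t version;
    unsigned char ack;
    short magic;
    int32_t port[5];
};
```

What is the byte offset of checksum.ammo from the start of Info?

16

Block: @0: y [4B, align 4] → 4; @4: z [4B, align 4] → 8; @8: ammo [2B, align 2] → 10; @10: state [1B, align 1] → 11; +1 tail pad (align 4); size 12, align 4
@0: window [8B, align 8] → 8
@8: checksum [12B, align 4] → 20
within Block: ammo at 8
8 + 8 = 16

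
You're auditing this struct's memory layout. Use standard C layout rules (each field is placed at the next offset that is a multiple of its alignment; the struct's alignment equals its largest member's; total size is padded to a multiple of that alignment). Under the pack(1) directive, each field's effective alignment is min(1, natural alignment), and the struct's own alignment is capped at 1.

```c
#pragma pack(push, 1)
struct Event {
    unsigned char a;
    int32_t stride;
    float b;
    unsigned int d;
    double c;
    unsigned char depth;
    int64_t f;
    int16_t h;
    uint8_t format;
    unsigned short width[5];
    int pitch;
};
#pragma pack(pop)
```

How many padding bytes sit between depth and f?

0

@0: a [1B, align 1] → 1
@1: stride [4B, align 1] → 5
@5: b [4B, align 1] → 9
@9: d [4B, align 1] → 13
@13: c [8B, align 1] → 21
@21: depth [1B, align 1] → 22
@22: f [8B, align 1] → 30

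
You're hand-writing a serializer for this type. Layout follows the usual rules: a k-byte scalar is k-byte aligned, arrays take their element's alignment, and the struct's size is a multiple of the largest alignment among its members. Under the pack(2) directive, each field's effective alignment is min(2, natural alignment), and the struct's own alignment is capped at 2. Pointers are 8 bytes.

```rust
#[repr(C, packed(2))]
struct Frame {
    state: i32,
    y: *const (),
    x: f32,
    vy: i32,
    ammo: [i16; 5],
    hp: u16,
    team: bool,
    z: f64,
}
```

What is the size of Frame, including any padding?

0..4  state  (4B, 2-aligned)
4..12  y  (8B, 2-aligned)
12..16  x  (4B, 2-aligned)
16..20  vy  (4B, 2-aligned)
20..30  ammo  (10B, 2-aligned)
30..32  hp  (2B, 2-aligned)
32..33  team  (1B, 1-aligned)
33..34  -- padding (1B)
34..42  z  (8B, 2-aligned)
sizeof = 42, alignof = 2

42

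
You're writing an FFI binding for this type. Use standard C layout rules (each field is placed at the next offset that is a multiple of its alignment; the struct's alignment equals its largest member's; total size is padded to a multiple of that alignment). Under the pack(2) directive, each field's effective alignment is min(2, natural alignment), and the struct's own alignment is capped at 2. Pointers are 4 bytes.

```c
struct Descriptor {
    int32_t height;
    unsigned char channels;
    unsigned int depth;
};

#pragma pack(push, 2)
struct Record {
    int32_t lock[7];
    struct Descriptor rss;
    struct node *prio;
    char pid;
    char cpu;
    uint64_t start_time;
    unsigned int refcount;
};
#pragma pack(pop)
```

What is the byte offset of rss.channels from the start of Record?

Descriptor: height at 0 (size 4, align 4) → ends 4; channels at 4 (size 1, align 1) → ends 5; pad 3 to align 4 for depth; depth at 8 (size 4, align 4) → ends 12; total 12 bytes, alignment 4
lock at 0 (size 28, align 2) → ends 28
rss at 28 (size 12, align 2) → ends 40
within Descriptor: channels at 4
28 + 4 = 32

32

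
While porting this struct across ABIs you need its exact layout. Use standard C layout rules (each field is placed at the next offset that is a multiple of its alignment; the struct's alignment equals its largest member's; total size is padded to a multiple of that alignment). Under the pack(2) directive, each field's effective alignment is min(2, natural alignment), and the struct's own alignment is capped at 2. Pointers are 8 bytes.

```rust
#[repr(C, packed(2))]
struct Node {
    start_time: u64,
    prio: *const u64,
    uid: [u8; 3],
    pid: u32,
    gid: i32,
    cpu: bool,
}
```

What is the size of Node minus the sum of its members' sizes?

start_time at 0 (size 8, align 2) → ends 8
prio at 8 (size 8, align 2) → ends 16
uid at 16 (size 3, align 1) → ends 19
pad 1 to align 2 for pid
pid at 20 (size 4, align 2) → ends 24
gid at 24 (size 4, align 2) → ends 28
cpu at 28 (size 1, align 1) → ends 29
tail pad 1 to reach multiple of 2
total 30 bytes, alignment 2
data bytes 28, size 30 → padding 2

2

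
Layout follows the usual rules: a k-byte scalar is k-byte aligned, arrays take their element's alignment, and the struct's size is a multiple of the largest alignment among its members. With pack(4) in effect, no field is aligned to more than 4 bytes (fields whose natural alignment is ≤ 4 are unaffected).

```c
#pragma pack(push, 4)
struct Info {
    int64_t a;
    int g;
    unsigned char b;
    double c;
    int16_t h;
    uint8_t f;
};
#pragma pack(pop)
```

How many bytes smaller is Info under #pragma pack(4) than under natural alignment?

4

natural layout:
  a at 0 (size 8, align 8) → ends 8
  g at 8 (size 4, align 4) → ends 12
  b at 12 (size 1, align 1) → ends 13
  pad 3 to align 8 for c
  c at 16 (size 8, align 8) → ends 24
  h at 24 (size 2, align 2) → ends 26
  f at 26 (size 1, align 1) → ends 27
  tail pad 5 to reach multiple of 8
  total 32 bytes, alignment 8
packed(4) layout:
  a at 0 (size 8, align 4) → ends 8
  g at 8 (size 4, align 4) → ends 12
  b at 12 (size 1, align 1) → ends 13
  pad 3 to align 4 for c
  c at 16 (size 8, align 4) → ends 24
  h at 24 (size 2, align 2) → ends 26
  f at 26 (size 1, align 1) → ends 27
  tail pad 1 to reach multiple of 4
  total 28 bytes, alignment 4
32 − 28 = 4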